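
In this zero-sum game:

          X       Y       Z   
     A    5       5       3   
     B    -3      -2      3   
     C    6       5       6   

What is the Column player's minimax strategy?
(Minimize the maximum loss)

Column should play Y, value = 5

Work:
Column player minimizes Row's maximum payoff:
Column X: max payoff to Row = 6
Column Y: max payoff to Row = 5
Column Z: max payoff to Row = 6
Minimum is 5, achieved by column Y.
Minimax strategy: Y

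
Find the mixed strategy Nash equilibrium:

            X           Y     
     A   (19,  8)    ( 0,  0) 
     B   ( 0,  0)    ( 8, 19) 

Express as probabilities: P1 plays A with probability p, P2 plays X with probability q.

p = 0.7037, q = 0.2963

Work:
Find probabilities that make opponent indifferent:
P2 chooses q to make P1 indifferent between A and B
P1 chooses p to make P2 indifferent between X and Y
Mixed NE: P1 plays (A: 0.7037, B: 0.2963), P2 plays (X: 0.2963, Y: 0.7037)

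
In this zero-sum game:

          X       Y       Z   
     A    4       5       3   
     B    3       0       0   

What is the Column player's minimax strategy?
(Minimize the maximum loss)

Column should play Z, value = 3

Work:
Column player minimizes Row's maximum payoff:
Column X: max payoff to Row = 4
Column Y: max payoff to Row = 5
Column Z: max payoff to Row = 3
Minimum is 3, achieved by column Z.
Minimax strategy: Z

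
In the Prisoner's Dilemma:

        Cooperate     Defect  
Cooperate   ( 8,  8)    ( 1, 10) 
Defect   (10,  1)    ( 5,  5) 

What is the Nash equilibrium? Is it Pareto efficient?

(Defect, Defect) is NE; not Pareto efficient

Work:
Defect dominates Cooperate for both players:
If P2 cooperates: Defect (10) > Cooperate (8)
If P2 defects: Defect (5) > Cooperate (1)
NE: (Defect, Defect) with payoff (5, 5)
But (Cooperate, Cooperate) = (8, 8) Pareto dominates (5, 5)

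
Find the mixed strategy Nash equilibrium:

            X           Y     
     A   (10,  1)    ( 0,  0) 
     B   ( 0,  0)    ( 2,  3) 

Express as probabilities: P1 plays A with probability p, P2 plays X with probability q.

p = 0.75, q = 0.1667

Work:
Find probabilities that make opponent indifferent:
P2 chooses q to make P1 indifferent between A and B
P1 chooses p to make P2 indifferent between X and Y
Mixed NE: P1 plays (A: 0.75, B: 0.25), P2 plays (X: 0.1667, Y: 0.8333)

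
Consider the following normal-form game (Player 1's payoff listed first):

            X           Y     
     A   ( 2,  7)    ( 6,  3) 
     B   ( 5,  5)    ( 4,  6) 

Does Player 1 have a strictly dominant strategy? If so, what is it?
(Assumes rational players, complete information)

No strictly dominant strategy exists for Player 1

Work:
A strategy strictly dominates another if it gives a strictly higher payoff against every opponent action. Compare each pair of P1's strategies column-by-column:
  A vs B: [2 vs 5, 6 vs 4] → A does not strictly dominate B (column X: 2 ≤ 5)
  B vs A: [5 vs 2, 4 vs 6] → B does not strictly dominate A (column Y: 4 ≤ 6)
No single strategy strictly dominates all others → no strictly dominant strategy.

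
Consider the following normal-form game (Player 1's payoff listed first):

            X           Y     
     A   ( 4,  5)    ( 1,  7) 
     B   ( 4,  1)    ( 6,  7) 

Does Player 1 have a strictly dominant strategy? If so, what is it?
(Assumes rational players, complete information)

No strictly dominant strategy exists for Player 1

Work:
A strategy strictly dominates another if it gives a strictly higher payoff against every opponent action. Compare each pair of P1's strategies column-by-column:
  A vs B: [4 vs 4, 1 vs 6] → A does not strictly dominate B (column X: 4 ≤ 4)
  B vs A: [4 vs 4, 6 vs 1] → B does not strictly dominate A (column X: 4 ≤ 4)
No single strategy strictly dominates all others → no strictly dominant strategy.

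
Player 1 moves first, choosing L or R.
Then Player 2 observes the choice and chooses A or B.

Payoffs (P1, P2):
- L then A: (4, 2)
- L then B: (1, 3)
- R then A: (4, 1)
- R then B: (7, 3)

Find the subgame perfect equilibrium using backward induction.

P1 plays R, P2 plays B after L and B after R; Payoff (7, 3)

Work:
Backward induction:
After L: P2 chooses B → P1 gets 1
After R: P2 chooses B → P1 gets 7
P1 chooses R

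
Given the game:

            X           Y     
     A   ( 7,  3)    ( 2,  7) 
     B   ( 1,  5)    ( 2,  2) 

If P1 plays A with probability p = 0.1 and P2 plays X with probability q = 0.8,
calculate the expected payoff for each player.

E[P1] = 1.68, E[P2] = 4.34

Work:
E[P1] = p·q·π₁(A,X) + p·(1-q)·π₁(A,Y) + (1-p)·q·π₁(B,X) + (1-p)·(1-q)·π₁(B,Y)
= 0.1·0.8·7 + 0.1·0.2·2 + 0.9·0.8·1 + 0.9·0.2·2
= 1.68

E[P2] = 4.34 (similar calculation)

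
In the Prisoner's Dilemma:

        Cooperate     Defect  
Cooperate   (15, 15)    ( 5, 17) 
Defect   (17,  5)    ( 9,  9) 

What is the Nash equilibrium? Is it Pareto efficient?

(Defect, Defect) is NE; not Pareto efficient

Work:
Defect dominates Cooperate for both players:
If P2 cooperates: Defect (17) > Cooperate (15)
If P2 defects: Defect (9) > Cooperate (5)
NE: (Defect, Defect) with payoff (9, 9)
But (Cooperate, Cooperate) = (15, 15) Pareto dominates (9, 9)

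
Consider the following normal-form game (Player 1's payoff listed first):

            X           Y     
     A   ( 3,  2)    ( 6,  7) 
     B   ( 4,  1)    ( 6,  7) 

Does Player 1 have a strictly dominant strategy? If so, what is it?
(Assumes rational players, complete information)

No strictly dominant strategy exists for Player 1

Work:
A strategy strictly dominates another if it gives a strictly higher payoff against every opponent action. Compare each pair of P1's strategies column-by-column:
  A vs B: [3 vs 4, 6 vs 6] → A does not strictly dominate B (column X: 3 ≤ 4)
  B vs A: [4 vs 3, 6 vs 6] → B does not strictly dominate A (column Y: 6 ≤ 6)
No single strategy strictly dominates all others → no strictly dominant strategy.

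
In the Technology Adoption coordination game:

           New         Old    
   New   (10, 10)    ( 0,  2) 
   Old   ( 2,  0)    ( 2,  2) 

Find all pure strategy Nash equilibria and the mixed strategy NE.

Pure NE: (New, New) and (Old, Old); Mixed NE: p = 0.2, q = 0.2

Work:
Check pure NE:
(New, New): (10, 10) - no unilateral deviation beneficial
(Old, Old): (2, 2) - no unilateral deviation beneficial
Mixed NE: P1 plays New with p = 0.2, P2 plays New with q = 0.2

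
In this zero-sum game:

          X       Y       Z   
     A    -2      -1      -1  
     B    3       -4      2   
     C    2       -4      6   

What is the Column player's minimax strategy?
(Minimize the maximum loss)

Column should play Y, value = -1

Work:
Column player minimizes Row's maximum payoff:
Column X: max payoff to Row = 3
Column Y: max payoff to Row = -1
Column Z: max payoff to Row = 6
Minimum is -1, achieved by column Y.
Minimax strategy: Y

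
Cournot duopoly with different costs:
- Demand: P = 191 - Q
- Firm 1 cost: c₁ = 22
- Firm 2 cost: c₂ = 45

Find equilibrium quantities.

q₁* = 64.0, q₂* = 41.0

Work:
Reaction: q₁ = (191 - 22 - q₂)/2
Reaction: q₂ = (191 - 45 - q₁)/2
Solve simultaneously:
q₁* = (191 - 2×22 + 45)/3 = 64.0
q₂* = (191 - 2×45 + 22)/3 = 41.0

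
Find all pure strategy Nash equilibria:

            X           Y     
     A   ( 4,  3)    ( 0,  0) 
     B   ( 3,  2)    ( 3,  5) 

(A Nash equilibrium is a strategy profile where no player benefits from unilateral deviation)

Nash equilibrium: (A, X), (B, Y)

Work:
Best responses:
  P1 vs X: payoffs [4, 3] → best response A (payoff 4)
  P1 vs Y: payoffs [0, 3] → best response B (payoff 3)
  P2 vs A: payoffs [3, 0] → best response X (payoff 3)
  P2 vs B: payoffs [2, 5] → best response Y (payoff 5)
Mutual best responses: (A,X), (B,Y) → Nash equilibria.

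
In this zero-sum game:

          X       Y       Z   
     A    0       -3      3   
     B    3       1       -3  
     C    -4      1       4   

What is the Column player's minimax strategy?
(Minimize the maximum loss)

Column should play Y, value = 1

Work:
Column player minimizes Row's maximum payoff:
Column X: max payoff to Row = 3
Column Y: max payoff to Row = 1
Column Z: max payoff to Row = 4
Minimum is 1, achieved by column Y.
Minimax strategy: Y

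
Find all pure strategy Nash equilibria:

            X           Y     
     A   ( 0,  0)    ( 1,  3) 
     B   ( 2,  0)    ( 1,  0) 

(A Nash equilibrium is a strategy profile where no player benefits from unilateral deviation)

Nash equilibrium: (A, Y), (B, X), (B, Y)

Work:
Best responses:
  P1 vs X: payoffs [0, 2] → best response B (payoff 2)
  P1 vs Y: payoffs [1, 1] → best response A/B (payoff 1)
  P2 vs A: payoffs [0, 3] → best response Y (payoff 3)
  P2 vs B: payoffs [0, 0] → best response X/Y (payoff 0)
Mutual best responses: (A,Y), (B,X), (B,Y) → Nash equilibria.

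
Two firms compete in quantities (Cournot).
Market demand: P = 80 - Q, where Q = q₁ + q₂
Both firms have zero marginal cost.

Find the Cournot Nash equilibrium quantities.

q₁* = q₂* = 26.67; P* = 26.67

Work:
Profit: π_i = P·q_i = (a - q_i - q_j)·q_i
FOC: ∂π_i/∂q_i = a - 2q_i - q_j = 0
Reaction function: q_i = (80 - q_j)/2
Symmetry: q* = 80/3 = 26.67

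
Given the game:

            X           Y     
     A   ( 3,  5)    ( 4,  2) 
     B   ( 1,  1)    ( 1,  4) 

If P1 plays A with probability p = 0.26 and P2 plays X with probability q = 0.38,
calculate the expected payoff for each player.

E[P1] = 1.6812, E[P2] = 2.9328

Work:
E[P1] = p·q·π₁(A,X) + p·(1-q)·π₁(A,Y) + (1-p)·q·π₁(B,X) + (1-p)·(1-q)·π₁(B,Y)
= 0.26·0.38·3 + 0.26·0.62·4 + 0.74·0.38·1 + 0.74·0.62·1
= 1.6812

E[P2] = 2.9328 (similar calculation)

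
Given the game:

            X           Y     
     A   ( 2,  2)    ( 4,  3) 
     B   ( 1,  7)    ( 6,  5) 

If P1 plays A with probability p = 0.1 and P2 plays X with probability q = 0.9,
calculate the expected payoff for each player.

E[P1] = 1.57, E[P2] = 6.33

Work:
E[P1] = p·q·π₁(A,X) + p·(1-q)·π₁(A,Y) + (1-p)·q·π₁(B,X) + (1-p)·(1-q)·π₁(B,Y)
= 0.1·0.9·2 + 0.1·0.1·4 + 0.9·0.9·1 + 0.9·0.1·6
= 1.57

E[P2] = 6.33 (similar calculation)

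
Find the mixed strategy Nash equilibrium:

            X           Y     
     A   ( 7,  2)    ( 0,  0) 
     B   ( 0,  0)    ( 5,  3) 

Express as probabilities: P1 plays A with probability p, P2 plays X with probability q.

p = 0.6, q = 0.4167

Work:
Find probabilities that make opponent indifferent:
P2 chooses q to make P1 indifferent between A and B
P1 chooses p to make P2 indifferent between X and Y
Mixed NE: P1 plays (A: 0.6, B: 0.4), P2 plays (X: 0.4167, Y: 0.5833)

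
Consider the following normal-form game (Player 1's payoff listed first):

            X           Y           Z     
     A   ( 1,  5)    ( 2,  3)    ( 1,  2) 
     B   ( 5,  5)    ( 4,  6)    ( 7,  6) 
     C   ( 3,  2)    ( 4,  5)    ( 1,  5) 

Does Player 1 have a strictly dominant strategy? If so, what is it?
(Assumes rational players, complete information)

No strictly dominant strategy exists for Player 1

Work:
A strategy strictly dominates another if it gives a strictly higher payoff against every opponent action. Compare each pair of P1's strategies column-by-column:
  A vs B: [1 vs 5, 2 vs 4, 1 vs 7] → A does not strictly dominate B (column X: 1 ≤ 5)
  A vs C: [1 vs 3, 2 vs 4, 1 vs 1] → A does not strictly dominate C (column X: 1 ≤ 3)
  B vs A: [5 vs 1, 4 vs 2, 7 vs 1] → B strictly dominates A
  B vs C: [5 vs 3, 4 vs 4, 7 vs 1] → B does not strictly dominate C (column Y: 4 ≤ 4)
  C vs A: [3 vs 1, 4 vs 2, 1 vs 1] → C does not strictly dominate A (column Z: 1 ≤ 1)
  C vs B: [3 vs 5, 4 vs 4, 1 vs 7] → C does not strictly dominate B (column X: 3 ≤ 5)
No single strategy strictly dominates all others → no strictly dominant strategy.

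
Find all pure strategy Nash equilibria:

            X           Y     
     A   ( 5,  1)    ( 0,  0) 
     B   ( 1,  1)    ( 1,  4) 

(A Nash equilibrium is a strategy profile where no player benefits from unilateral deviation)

Nash equilibrium: (A, X), (B, Y)

Work:
Best responses:
  P1 vs X: payoffs [5, 1] → best response A (payoff 5)
  P1 vs Y: payoffs [0, 1] → best response B (payoff 1)
  P2 vs A: payoffs [1, 0] → best response X (payoff 1)
  P2 vs B: payoffs [1, 4] → best response Y (payoff 4)
Mutual best responses: (A,X), (B,Y) → Nash equilibria.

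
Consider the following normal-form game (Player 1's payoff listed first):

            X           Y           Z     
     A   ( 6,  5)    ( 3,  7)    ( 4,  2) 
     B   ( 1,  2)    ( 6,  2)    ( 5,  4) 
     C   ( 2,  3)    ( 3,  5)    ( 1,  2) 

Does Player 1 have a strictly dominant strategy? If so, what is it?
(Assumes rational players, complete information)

No strictly dominant strategy exists for Player 1

Work:
A strategy strictly dominates another if it gives a strictly higher payoff against every opponent action. Compare each pair of P1's strategies column-by-column:
  A vs B: [6 vs 1, 3 vs 6, 4 vs 5] → A does not strictly dominate B (column Y: 3 ≤ 6)
  A vs C: [6 vs 2, 3 vs 3, 4 vs 1] → A does not strictly dominate C (column Y: 3 ≤ 3)
  B vs A: [1 vs 6, 6 vs 3, 5 vs 4] → B does not strictly dominate A (column X: 1 ≤ 6)
  B vs C: [1 vs 2, 6 vs 3, 5 vs 1] → B does not strictly dominate C (column X: 1 ≤ 2)
  C vs A: [2 vs 6, 3 vs 3, 1 vs 4] → C does not strictly dominate A (column X: 2 ≤ 6)
  C vs B: [2 vs 1, 3 vs 6, 1 vs 5] → C does not strictly dominate B (column Y: 3 ≤ 6)
No single strategy strictly dominates all others → no strictly dominant strategy.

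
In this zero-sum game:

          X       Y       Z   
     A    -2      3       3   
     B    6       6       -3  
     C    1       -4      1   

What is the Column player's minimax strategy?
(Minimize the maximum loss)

Column should play Z, value = 3

Work:
Column player minimizes Row's maximum payoff:
Column X: max payoff to Row = 6
Column Y: max payoff to Row = 6
Column Z: max payoff to Row = 3
Minimum is 3, achieved by column Z.
Minimax strategy: Z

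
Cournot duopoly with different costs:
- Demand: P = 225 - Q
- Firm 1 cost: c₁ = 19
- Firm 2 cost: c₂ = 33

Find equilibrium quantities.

q₁* = 73.33, q₂* = 59.33

Work:
Reaction: q₁ = (225 - 19 - q₂)/2
Reaction: q₂ = (225 - 33 - q₁)/2
Solve simultaneously:
q₁* = (225 - 2×19 + 33)/3 = 73.33
q₂* = (225 - 2×33 + 19)/3 = 59.33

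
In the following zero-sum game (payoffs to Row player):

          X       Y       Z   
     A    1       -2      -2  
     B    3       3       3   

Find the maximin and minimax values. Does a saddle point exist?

Maximin = 3, Minimax = 3, Saddle: True

Work:
Row minimums: [-2, 3] → maximin = 3
Column maximums: [3, 3, 3] → minimax = 3
Saddle point exists! Game value = 3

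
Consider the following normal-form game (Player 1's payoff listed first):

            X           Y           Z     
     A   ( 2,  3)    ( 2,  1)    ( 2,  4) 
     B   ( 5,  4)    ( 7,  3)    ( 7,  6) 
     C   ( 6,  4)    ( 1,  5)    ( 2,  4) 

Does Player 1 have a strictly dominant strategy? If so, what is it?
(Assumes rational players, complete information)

No strictly dominant strategy exists for Player 1

Work:
A strategy strictly dominates another if it gives a strictly higher payoff against every opponent action. Compare each pair of P1's strategies column-by-column:
  A vs B: [2 vs 5, 2 vs 7, 2 vs 7] → A does not strictly dominate B (column X: 2 ≤ 5)
  A vs C: [2 vs 6, 2 vs 1, 2 vs 2] → A does not strictly dominate C (column X: 2 ≤ 6)
  B vs A: [5 vs 2, 7 vs 2, 7 vs 2] → B strictly dominates A
  B vs C: [5 vs 6, 7 vs 1, 7 vs 2] → B does not strictly dominate C (column X: 5 ≤ 6)
  C vs A: [6 vs 2, 1 vs 2, 2 vs 2] → C does not strictly dominate A (column Y: 1 ≤ 2)
  C vs B: [6 vs 5, 1 vs 7, 2 vs 7] → C does not strictly dominate B (column Y: 1 ≤ 7)
No single strategy strictly dominates all others → no strictly dominant strategy.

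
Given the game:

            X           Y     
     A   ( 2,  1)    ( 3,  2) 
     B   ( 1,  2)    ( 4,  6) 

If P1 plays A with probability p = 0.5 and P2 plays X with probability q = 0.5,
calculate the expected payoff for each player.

E[P1] = 2.5, E[P2] = 2.75

Work:
E[P1] = p·q·π₁(A,X) + p·(1-q)·π₁(A,Y) + (1-p)·q·π₁(B,X) + (1-p)·(1-q)·π₁(B,Y)
= 0.5·0.5·2 + 0.5·0.5·3 + 0.5·0.5·1 + 0.5·0.5·4
= 2.5

E[P2] = 2.75 (similar calculation)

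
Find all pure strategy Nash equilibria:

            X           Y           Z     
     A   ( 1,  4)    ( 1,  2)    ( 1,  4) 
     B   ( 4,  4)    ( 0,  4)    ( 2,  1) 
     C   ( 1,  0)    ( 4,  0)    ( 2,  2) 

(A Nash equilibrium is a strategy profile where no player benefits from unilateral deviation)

Nash equilibrium: (B, X), (C, Z)

Work:
Best responses:
  P1 vs X: payoffs [1, 4, 1] → best response B (payoff 4)
  P1 vs Y: payoffs [1, 0, 4] → best response C (payoff 4)
  P1 vs Z: payoffs [1, 2, 2] → best response B/C (payoff 2)
  P2 vs A: payoffs [4, 2, 4] → best response X/Z (payoff 4)
  P2 vs B: payoffs [4, 4, 1] → best response X/Y (payoff 4)
  P2 vs C: payoffs [0, 0, 2] → best response Z (payoff 2)
Mutual best responses: (B,X), (C,Z) → Nash equilibria.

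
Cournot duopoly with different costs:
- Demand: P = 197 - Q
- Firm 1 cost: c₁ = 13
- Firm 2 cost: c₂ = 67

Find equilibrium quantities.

q₁* = 79.33, q₂* = 25.33

Work:
Reaction: q₁ = (197 - 13 - q₂)/2
Reaction: q₂ = (197 - 67 - q₁)/2
Solve simultaneously:
q₁* = (197 - 2×13 + 67)/3 = 79.33
q₂* = (197 - 2×67 + 13)/3 = 25.33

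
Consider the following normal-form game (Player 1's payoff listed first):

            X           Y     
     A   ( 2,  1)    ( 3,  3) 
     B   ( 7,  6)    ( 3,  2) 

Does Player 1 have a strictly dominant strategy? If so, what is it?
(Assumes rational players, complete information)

No strictly dominant strategy exists for Player 1

Work:
A strategy strictly dominates another if it gives a strictly higher payoff against every opponent action. Compare each pair of P1's strategies column-by-column:
  A vs B: [2 vs 7, 3 vs 3] → A does not strictly dominate B (column X: 2 ≤ 7)
  B vs A: [7 vs 2, 3 vs 3] → B does not strictly dominate A (column Y: 3 ≤ 3)
No single strategy strictly dominates all others → no strictly dominant strategy.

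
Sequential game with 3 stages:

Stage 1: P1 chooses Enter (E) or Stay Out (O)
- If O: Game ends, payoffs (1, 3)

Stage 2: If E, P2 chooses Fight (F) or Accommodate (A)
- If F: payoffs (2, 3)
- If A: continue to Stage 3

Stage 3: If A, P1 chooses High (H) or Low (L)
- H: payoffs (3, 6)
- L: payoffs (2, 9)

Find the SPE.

SPE: (E, A, H); Outcome (3, 6)

Work:
Stage 3: P1 chooses H (3 vs 2)
Stage 2: P2: F->3, A->6 (anticipating H). Choose A
Stage 1: P1: O->1, E->3 (anticipating A, H). Choose E
SPE path: E -> A -> H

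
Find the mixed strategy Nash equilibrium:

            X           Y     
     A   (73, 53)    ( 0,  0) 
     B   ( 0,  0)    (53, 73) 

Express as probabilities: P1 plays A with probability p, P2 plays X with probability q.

p = 0.5794, q = 0.4206

Work:
Find probabilities that make opponent indifferent:
P2 chooses q to make P1 indifferent between A and B
P1 chooses p to make P2 indifferent between X and Y
Mixed NE: P1 plays (A: 0.5794, B: 0.4206), P2 plays (X: 0.4206, Y: 0.5794)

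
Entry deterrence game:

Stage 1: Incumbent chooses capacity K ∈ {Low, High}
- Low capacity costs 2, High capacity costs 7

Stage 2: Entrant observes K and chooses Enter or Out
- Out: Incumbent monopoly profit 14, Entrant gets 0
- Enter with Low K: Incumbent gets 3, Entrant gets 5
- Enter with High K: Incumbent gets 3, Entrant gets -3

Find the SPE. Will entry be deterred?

SPE: (High, Enter|Low, Out|High); Entry deterred. Incumbent net profit = 7

Work:
After Low K: Entrant enters (5 > 0)
After High K: Entrant stays out (-3 < 0)
Incumbent: Low → 3−2=1, High → 14−7=7
Incumbent chooses High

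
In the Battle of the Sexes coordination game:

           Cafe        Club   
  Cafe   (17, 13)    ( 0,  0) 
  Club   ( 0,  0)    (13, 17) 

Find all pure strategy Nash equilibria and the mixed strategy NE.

Pure NE: (Cafe, Cafe) and (Club, Club); Mixed NE: p = 0.5667, q = 0.4333

Work:
Check pure NE:
(Cafe, Cafe): (17, 13) - no unilateral deviation beneficial
(Club, Club): (13, 17) - no unilateral deviation beneficial
Mixed NE: P1 plays Cafe with p = 0.5667, P2 plays Cafe with q = 0.4333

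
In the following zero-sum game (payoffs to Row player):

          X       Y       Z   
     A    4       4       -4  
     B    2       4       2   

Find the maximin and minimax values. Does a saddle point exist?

Maximin = 2, Minimax = 2, Saddle: True

Work:
Row minimums: [-4, 2] → maximin = 2
Column maximums: [4, 4, 2] → minimax = 2
Saddle point exists! Game value = 2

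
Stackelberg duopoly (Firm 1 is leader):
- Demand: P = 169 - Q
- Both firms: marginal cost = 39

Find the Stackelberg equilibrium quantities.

q₁* (leader) = 65.0, q₂* (follower) = 32.5

Work:
Follower's reaction: q₂ = (a - c - q₁)/2
Leader substitutes: π₁ = q₁·(a - q₁ - (a-c-q₁)/2 - c)
FOC: q₁* = (169 - 39)/2 = 65.00
Then: q₂* = (169 - 39 - 65.0)/2 = 32.50
Leader has first-mover advantage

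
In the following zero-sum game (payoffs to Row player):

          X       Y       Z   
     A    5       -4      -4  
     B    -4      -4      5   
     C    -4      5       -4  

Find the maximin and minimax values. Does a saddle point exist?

Maximin = -4, Minimax = 5, Saddle: False

Work:
Row minimums: [-4, -4, -4] → maximin = -4
Column maximums: [5, 5, 5] → minimax = 5
No saddle point (maximin ≠ minimax). Mixed strategy needed.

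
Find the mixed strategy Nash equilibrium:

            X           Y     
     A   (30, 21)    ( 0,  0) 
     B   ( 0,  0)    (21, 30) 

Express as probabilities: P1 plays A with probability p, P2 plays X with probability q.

p = 0.5882, q = 0.4118

Work:
Find probabilities that make opponent indifferent:
P2 chooses q to make P1 indifferent between A and B
P1 chooses p to make P2 indifferent between X and Y
Mixed NE: P1 plays (A: 0.5882, B: 0.4118), P2 plays (X: 0.4118, Y: 0.5882)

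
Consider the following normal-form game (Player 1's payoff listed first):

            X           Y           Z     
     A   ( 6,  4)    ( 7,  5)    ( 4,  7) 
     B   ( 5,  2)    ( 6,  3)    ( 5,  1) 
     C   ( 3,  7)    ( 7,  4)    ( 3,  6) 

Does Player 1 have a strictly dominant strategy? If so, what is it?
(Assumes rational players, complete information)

No strictly dominant strategy exists for Player 1

Work:
A strategy strictly dominates another if it gives a strictly higher payoff against every opponent action. Compare each pair of P1's strategies column-by-column:
  A vs B: [6 vs 5, 7 vs 6, 4 vs 5] → A does not strictly dominate B (column Z: 4 ≤ 5)
  A vs C: [6 vs 3, 7 vs 7, 4 vs 3] → A does not strictly dominate C (column Y: 7 ≤ 7)
  B vs A: [5 vs 6, 6 vs 7, 5 vs 4] → B does not strictly dominate A (column X: 5 ≤ 6)
  B vs C: [5 vs 3, 6 vs 7, 5 vs 3] → B does not strictly dominate C (column Y: 6 ≤ 7)
  C vs A: [3 vs 6, 7 vs 7, 3 vs 4] → C does not strictly dominate A (column X: 3 ≤ 6)
  C vs B: [3 vs 5, 7 vs 6, 3 vs 5] → C does not strictly dominate B (column X: 3 ≤ 5)
No single strategy strictly dominates all others → no strictly dominant strategy.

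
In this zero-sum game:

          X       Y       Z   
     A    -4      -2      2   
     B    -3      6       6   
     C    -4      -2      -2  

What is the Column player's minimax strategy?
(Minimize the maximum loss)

Column should play X, value = -3

Work:
Column player minimizes Row's maximum payoff:
Column X: max payoff to Row = -3
Column Y: max payoff to Row = 6
Column Z: max payoff to Row = 6
Minimum is -3, achieved by column X.
Minimax strategy: X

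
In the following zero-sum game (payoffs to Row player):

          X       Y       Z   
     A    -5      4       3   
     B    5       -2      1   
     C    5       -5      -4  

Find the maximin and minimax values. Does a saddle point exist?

Maximin = -2, Minimax = 3, Saddle: False

Work:
Row minimums: [-5, -2, -5] → maximin = -2
Column maximums: [5, 4, 3] → minimax = 3
No saddle point (maximin ≠ minimax). Mixed strategy needed.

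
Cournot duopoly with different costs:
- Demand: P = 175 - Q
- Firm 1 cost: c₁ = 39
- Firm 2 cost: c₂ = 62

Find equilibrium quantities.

q₁* = 53.0, q₂* = 30.0

Work:
Reaction: q₁ = (175 - 39 - q₂)/2
Reaction: q₂ = (175 - 62 - q₁)/2
Solve simultaneously:
q₁* = (175 - 2×39 + 62)/3 = 53.0
q₂* = (175 - 2×62 + 39)/3 = 30.0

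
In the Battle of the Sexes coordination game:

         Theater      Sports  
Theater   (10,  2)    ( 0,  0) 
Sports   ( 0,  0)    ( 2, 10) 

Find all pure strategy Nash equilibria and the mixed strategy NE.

Pure NE: (Theater, Theater) and (Sports, Sports); Mixed NE: p = 0.8333, q = 0.1667

Work:
Check pure NE:
(Theater, Theater): (10, 2) - no unilateral deviation beneficial
(Sports, Sports): (2, 10) - no unilateral deviation beneficial
Mixed NE: P1 plays Theater with p = 0.8333, P2 plays Theater with q = 0.1667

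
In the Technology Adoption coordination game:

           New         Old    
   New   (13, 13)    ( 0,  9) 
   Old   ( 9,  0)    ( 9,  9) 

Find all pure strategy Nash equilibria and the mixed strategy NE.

Pure NE: (New, New) and (Old, Old); Mixed NE: p = 0.6923, q = 0.6923

Work:
Check pure NE:
(New, New): (13, 13) - no unilateral deviation beneficial
(Old, Old): (9, 9) - no unilateral deviation beneficial
Mixed NE: P1 plays New with p = 0.6923, P2 plays New with q = 0.6923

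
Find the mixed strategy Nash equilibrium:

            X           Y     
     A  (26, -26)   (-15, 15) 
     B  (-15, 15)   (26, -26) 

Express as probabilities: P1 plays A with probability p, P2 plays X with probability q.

p = 0.5, q = 0.5

Work:
Find probabilities that make opponent indifferent:
P2 chooses q to make P1 indifferent between A and B
P1 chooses p to make P2 indifferent between X and Y
Mixed NE: P1 plays (A: 0.5, B: 0.5), P2 plays (X: 0.5, Y: 0.5)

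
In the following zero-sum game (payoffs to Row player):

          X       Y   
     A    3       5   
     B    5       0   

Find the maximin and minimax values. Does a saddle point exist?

Maximin = 3, Minimax = 5, Saddle: False

Work:
Row minimums: [3, 0] → maximin = 3
Column maximums: [5, 5] → minimax = 5
No saddle point (maximin ≠ minimax). Mixed strategy needed.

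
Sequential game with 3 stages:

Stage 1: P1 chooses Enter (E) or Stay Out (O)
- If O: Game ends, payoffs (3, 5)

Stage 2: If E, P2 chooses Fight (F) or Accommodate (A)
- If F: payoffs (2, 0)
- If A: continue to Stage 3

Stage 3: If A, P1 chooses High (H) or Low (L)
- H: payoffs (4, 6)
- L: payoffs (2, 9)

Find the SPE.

SPE: (E, A, H); Outcome (4, 6)

Work:
Stage 3: P1 chooses H (4 vs 2)
Stage 2: P2: F->0, A->6 (anticipating H). Choose A
Stage 1: P1: O->3, E->4 (anticipating A, H). Choose E
SPE path: E -> A -> H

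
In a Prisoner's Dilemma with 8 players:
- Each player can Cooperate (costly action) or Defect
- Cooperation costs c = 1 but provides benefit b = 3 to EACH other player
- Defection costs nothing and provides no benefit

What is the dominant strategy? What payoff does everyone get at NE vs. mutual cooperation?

Dominant: Defect; NE payoff = 0; Coop payoff = 20

Work:
Defect dominates (saves cost c = 1, benefit to others is external)
NE: All defect → everyone gets 0
If all cooperate: each receives (7)×3 - 1 = 20
Social dilemma: 20 > 0 but NE gives 0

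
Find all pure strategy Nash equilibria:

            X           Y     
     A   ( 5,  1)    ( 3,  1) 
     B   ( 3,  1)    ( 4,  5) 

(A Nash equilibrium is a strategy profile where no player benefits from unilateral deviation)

Nash equilibrium: (A, X), (B, Y)

Work:
Best responses:
  P1 vs X: payoffs [5, 3] → best response A (payoff 5)
  P1 vs Y: payoffs [3, 4] → best response B (payoff 4)
  P2 vs A: payoffs [1, 1] → best response X/Y (payoff 1)
  P2 vs B: payoffs [1, 5] → best response Y (payoff 5)
Mutual best responses: (A,X), (B,Y) → Nash equilibria.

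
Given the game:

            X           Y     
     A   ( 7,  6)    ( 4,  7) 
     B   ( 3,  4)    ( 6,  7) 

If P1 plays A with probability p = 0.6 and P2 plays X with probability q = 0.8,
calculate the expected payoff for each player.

E[P1] = 5.28, E[P2] = 5.56

Work:
E[P1] = p·q·π₁(A,X) + p·(1-q)·π₁(A,Y) + (1-p)·q·π₁(B,X) + (1-p)·(1-q)·π₁(B,Y)
= 0.6·0.8·7 + 0.6·0.2·4 + 0.4·0.8·3 + 0.4·0.2·6
= 5.28

E[P2] = 5.56 (similar calculation)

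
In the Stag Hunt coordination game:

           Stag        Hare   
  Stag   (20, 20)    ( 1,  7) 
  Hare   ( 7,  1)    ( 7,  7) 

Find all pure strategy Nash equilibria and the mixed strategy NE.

Pure NE: (Stag, Stag) and (Hare, Hare); Mixed NE: p = 0.3158, q = 0.3158

Work:
Check pure NE:
(Stag, Stag): (20, 20) - no unilateral deviation beneficial
(Hare, Hare): (7, 7) - no unilateral deviation beneficial
Mixed NE: P1 plays Stag with p = 0.3158, P2 plays Stag with q = 0.3158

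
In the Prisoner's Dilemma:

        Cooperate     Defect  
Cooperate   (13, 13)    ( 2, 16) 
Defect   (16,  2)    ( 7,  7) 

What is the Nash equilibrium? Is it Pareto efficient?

(Defect, Defect) is NE; not Pareto efficient

Work:
Defect dominates Cooperate for both players:
If P2 cooperates: Defect (16) > Cooperate (13)
If P2 defects: Defect (7) > Cooperate (2)
NE: (Defect, Defect) with payoff (7, 7)
But (Cooperate, Cooperate) = (13, 13) Pareto dominates (7, 7)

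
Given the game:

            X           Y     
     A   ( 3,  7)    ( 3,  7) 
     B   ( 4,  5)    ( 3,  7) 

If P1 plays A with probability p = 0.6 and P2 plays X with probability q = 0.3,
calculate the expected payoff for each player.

E[P1] = 3.12, E[P2] = 6.76

Work:
E[P1] = p·q·π₁(A,X) + p·(1-q)·π₁(A,Y) + (1-p)·q·π₁(B,X) + (1-p)·(1-q)·π₁(B,Y)
= 0.6·0.3·3 + 0.6·0.7·3 + 0.4·0.3·4 + 0.4·0.7·3
= 3.12

E[P2] = 6.76 (similar calculation)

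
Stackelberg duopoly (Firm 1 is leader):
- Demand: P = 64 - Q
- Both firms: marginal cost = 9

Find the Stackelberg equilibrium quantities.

q₁* (leader) = 27.5, q₂* (follower) = 13.75

Work:
Follower's reaction: q₂ = (a - c - q₁)/2
Leader substitutes: π₁ = q₁·(a - q₁ - (a-c-q₁)/2 - c)
FOC: q₁* = (64 - 9)/2 = 27.50
Then: q₂* = (64 - 9 - 27.5)/2 = 13.75
Leader has first-mover advantage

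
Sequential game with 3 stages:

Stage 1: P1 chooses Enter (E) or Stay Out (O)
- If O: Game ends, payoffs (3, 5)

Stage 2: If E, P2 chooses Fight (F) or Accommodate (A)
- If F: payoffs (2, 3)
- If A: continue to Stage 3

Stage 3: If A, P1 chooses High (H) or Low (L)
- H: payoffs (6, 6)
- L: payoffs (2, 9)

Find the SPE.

SPE: (E, A, H); Outcome (6, 6)

Work:
Stage 3: P1 chooses H (6 vs 2)
Stage 2: P2: F->3, A->6 (anticipating H). Choose A
Stage 1: P1: O->3, E->6 (anticipating A, H). Choose E
SPE path: E -> A -> H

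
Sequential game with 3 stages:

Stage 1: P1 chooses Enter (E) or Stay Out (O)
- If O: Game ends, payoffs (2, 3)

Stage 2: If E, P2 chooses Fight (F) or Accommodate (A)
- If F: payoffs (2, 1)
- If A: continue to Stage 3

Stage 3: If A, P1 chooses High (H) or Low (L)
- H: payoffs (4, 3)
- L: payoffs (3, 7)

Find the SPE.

SPE: (E, A, H); Outcome (4, 3)

Work:
Stage 3: P1 chooses H (4 vs 3)
Stage 2: P2: F->1, A->3 (anticipating H). Choose A
Stage 1: P1: O->2, E->4 (anticipating A, H). Choose E
SPE path: E -> A -> H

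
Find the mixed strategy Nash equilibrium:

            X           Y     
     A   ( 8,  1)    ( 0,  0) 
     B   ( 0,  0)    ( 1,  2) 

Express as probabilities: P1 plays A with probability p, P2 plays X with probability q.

p = 0.6667, q = 0.1111

Work:
Find probabilities that make opponent indifferent:
P2 chooses q to make P1 indifferent between A and B
P1 chooses p to make P2 indifferent between X and Y
Mixed NE: P1 plays (A: 0.6667, B: 0.3333), P2 plays (X: 0.1111, Y: 0.8889)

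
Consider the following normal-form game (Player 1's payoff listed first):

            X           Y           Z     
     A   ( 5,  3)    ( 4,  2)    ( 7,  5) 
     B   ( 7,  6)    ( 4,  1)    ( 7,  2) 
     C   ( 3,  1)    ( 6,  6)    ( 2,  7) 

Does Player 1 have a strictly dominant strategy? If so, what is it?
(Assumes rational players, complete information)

No strictly dominant strategy exists for Player 1

Work:
A strategy strictly dominates another if it gives a strictly higher payoff against every opponent action. Compare each pair of P1's strategies column-by-column:
  A vs B: [5 vs 7, 4 vs 4, 7 vs 7] → A does not strictly dominate B (column X: 5 ≤ 7)
  A vs C: [5 vs 3, 4 vs 6, 7 vs 2] → A does not strictly dominate C (column Y: 4 ≤ 6)
  B vs A: [7 vs 5, 4 vs 4, 7 vs 7] → B does not strictly dominate A (column Y: 4 ≤ 4)
  B vs C: [7 vs 3, 4 vs 6, 7 vs 2] → B does not strictly dominate C (column Y: 4 ≤ 6)
  C vs A: [3 vs 5, 6 vs 4, 2 vs 7] → C does not strictly dominate A (column X: 3 ≤ 5)
  C vs B: [3 vs 7, 6 vs 4, 2 vs 7] → C does not strictly dominate B (column X: 3 ≤ 7)
No single strategy strictly dominates all others → no strictly dominant strategy.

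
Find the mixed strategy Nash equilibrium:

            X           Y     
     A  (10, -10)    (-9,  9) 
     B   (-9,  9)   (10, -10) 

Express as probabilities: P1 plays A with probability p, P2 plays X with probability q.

p = 0.5, q = 0.5

Work:
Find probabilities that make opponent indifferent:
P2 chooses q to make P1 indifferent between A and B
P1 chooses p to make P2 indifferent between X and Y
Mixed NE: P1 plays (A: 0.5, B: 0.5), P2 plays (X: 0.5, Y: 0.5)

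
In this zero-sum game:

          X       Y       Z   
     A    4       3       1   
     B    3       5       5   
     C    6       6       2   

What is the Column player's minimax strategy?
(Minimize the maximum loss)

Column should play Z, value = 5

Work:
Column player minimizes Row's maximum payoff:
Column X: max payoff to Row = 6
Column Y: max payoff to Row = 6
Column Z: max payoff to Row = 5
Minimum is 5, achieved by column Z.
Minimax strategy: Z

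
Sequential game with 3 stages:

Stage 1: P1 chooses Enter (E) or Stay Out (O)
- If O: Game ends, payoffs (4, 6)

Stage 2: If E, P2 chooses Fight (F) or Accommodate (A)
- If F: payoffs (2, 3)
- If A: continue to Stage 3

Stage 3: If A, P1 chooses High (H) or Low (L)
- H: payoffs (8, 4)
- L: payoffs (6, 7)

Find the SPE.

SPE: (E, A, H); Outcome (8, 4)

Work:
Stage 3: P1 chooses H (8 vs 6)
Stage 2: P2: F->3, A->4 (anticipating H). Choose A
Stage 1: P1: O->4, E->8 (anticipating A, H). Choose E
SPE path: E -> A -> H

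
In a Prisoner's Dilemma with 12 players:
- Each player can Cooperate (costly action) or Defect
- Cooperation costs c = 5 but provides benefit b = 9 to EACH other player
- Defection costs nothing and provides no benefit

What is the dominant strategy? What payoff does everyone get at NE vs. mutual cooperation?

Dominant: Defect; NE payoff = 0; Coop payoff = 94

Work:
Defect dominates (saves cost c = 5, benefit to others is external)
NE: All defect → everyone gets 0
If all cooperate: each receives (11)×9 - 5 = 94
Social dilemma: 94 > 0 but NE gives 0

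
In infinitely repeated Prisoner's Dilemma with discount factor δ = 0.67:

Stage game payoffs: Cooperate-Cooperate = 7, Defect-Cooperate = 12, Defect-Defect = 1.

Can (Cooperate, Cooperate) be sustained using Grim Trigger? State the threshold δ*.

δ* = 0.4545; since δ = 0.67 ≥ 0.4545, cooperation can be sustained

Work:
For Grim Trigger:
Cooperate forever: 7/(1-δ)
Defect then punished: 12 + 1·δ/(1-δ)
Need: 7/(1-δ) ≥ 12 + 1·δ/(1-δ)
Solving: δ ≥ (T-R)/(T-P) = (12-7)/(12-1) = 0.4545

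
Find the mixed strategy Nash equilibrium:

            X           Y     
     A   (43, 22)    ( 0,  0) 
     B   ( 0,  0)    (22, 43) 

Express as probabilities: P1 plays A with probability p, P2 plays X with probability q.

p = 0.6615, q = 0.3385

Work:
Find probabilities that make opponent indifferent:
P2 chooses q to make P1 indifferent between A and B
P1 chooses p to make P2 indifferent between X and Y
Mixed NE: P1 plays (A: 0.6615, B: 0.3385), P2 plays (X: 0.3385, Y: 0.6615)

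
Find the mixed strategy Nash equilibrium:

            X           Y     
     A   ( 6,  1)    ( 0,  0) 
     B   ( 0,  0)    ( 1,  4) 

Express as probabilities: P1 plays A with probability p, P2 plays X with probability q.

p = 0.8, q = 0.1429

Work:
Find probabilities that make opponent indifferent:
P2 chooses q to make P1 indifferent between A and B
P1 chooses p to make P2 indifferent between X and Y
Mixed NE: P1 plays (A: 0.8, B: 0.2), P2 plays (X: 0.1429, Y: 0.8571)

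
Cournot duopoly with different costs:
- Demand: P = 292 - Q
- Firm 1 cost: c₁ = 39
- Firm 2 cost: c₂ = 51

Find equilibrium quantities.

q₁* = 88.33, q₂* = 76.33

Work:
Reaction: q₁ = (292 - 39 - q₂)/2
Reaction: q₂ = (292 - 51 - q₁)/2
Solve simultaneously:
q₁* = (292 - 2×39 + 51)/3 = 88.33
q₂* = (292 - 2×51 + 39)/3 = 76.33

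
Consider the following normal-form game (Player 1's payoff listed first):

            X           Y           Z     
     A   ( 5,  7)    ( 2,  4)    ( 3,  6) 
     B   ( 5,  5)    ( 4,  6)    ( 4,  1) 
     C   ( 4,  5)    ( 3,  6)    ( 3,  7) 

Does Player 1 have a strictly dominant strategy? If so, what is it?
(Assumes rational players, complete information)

No strictly dominant strategy exists for Player 1

Work:
A strategy strictly dominates another if it gives a strictly higher payoff against every opponent action. Compare each pair of P1's strategies column-by-column:
  A vs B: [5 vs 5, 2 vs 4, 3 vs 4] → A does not strictly dominate B (column X: 5 ≤ 5)
  A vs C: [5 vs 4, 2 vs 3, 3 vs 3] → A does not strictly dominate C (column Y: 2 ≤ 3)
  B vs A: [5 vs 5, 4 vs 2, 4 vs 3] → B does not strictly dominate A (column X: 5 ≤ 5)
  B vs C: [5 vs 4, 4 vs 3, 4 vs 3] → B strictly dominates C
  C vs A: [4 vs 5, 3 vs 2, 3 vs 3] → C does not strictly dominate A (column X: 4 ≤ 5)
  C vs B: [4 vs 5, 3 vs 4, 3 vs 4] → C does not strictly dominate B (column X: 4 ≤ 5)
No single strategy strictly dominates all others → no strictly dominant strategy.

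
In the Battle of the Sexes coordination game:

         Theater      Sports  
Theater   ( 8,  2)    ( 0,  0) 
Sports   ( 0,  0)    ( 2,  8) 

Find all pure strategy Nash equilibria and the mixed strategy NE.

Pure NE: (Theater, Theater) and (Sports, Sports); Mixed NE: p = 0.8, q = 0.2

Work:
Check pure NE:
(Theater, Theater): (8, 2) - no unilateral deviation beneficial
(Sports, Sports): (2, 8) - no unilateral deviation beneficial
Mixed NE: P1 plays Theater with p = 0.8, P2 plays Theater with q = 0.2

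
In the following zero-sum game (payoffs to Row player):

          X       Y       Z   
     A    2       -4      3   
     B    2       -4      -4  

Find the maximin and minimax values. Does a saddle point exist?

Maximin = -4, Minimax = -4, Saddle: True

Work:
Row minimums: [-4, -4] → maximin = -4
Column maximums: [2, -4, 3] → minimax = -4
Saddle point exists! Game value = -4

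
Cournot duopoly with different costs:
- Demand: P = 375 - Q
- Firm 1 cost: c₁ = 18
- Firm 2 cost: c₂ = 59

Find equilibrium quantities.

q₁* = 132.67, q₂* = 91.67

Work:
Reaction: q₁ = (375 - 18 - q₂)/2
Reaction: q₂ = (375 - 59 - q₁)/2
Solve simultaneously:
q₁* = (375 - 2×18 + 59)/3 = 132.67
q₂* = (375 - 2×59 + 18)/3 = 91.67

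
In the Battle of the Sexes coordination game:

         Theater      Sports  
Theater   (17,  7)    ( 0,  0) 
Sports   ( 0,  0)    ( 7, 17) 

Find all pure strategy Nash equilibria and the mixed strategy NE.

Pure NE: (Theater, Theater) and (Sports, Sports); Mixed NE: p = 0.7083, q = 0.2917

Work:
Check pure NE:
(Theater, Theater): (17, 7) - no unilateral deviation beneficial
(Sports, Sports): (7, 17) - no unilateral deviation beneficial
Mixed NE: P1 plays Theater with p = 0.7083, P2 plays Theater with q = 0.2917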